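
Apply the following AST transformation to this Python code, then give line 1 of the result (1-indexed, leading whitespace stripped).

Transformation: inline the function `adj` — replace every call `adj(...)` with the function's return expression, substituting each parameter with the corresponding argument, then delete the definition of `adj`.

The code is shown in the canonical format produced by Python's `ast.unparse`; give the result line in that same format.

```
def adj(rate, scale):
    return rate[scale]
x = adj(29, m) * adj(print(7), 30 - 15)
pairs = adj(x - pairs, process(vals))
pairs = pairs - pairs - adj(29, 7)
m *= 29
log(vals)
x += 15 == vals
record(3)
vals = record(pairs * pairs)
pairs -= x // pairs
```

x = 29[m] * print(7)[30 - 15]

Transformed code:
x = 29[m] * print(7)[30 - 15]
pairs = (x - pairs)[process(vals)]
pairs = pairs - pairs - 29[7]
m *= 29
log(vals)
x += 15 == vals
record(3)
vals = record(pairs * pairs)
pairs -= x // pairs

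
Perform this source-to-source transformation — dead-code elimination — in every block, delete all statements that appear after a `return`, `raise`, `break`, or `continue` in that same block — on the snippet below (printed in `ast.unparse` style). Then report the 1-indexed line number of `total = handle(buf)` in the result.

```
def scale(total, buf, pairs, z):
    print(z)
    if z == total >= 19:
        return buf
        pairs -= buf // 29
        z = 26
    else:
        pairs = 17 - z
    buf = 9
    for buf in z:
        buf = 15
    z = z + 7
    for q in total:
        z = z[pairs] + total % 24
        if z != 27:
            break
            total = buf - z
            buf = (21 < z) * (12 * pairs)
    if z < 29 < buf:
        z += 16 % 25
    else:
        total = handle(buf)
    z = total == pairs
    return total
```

18

Transformed code:
def scale(total, buf, pairs, z):
    print(z)
    if z == total >= 19:
        return buf
    else:
        pairs = 17 - z
    buf = 9
    for buf in z:
        buf = 15
    z = z + 7
    for q in total:
        z = z[pairs] + total % 24
        if z != 27:
            break
    if z < 29 < buf:
        z += 16 % 25
    else:
        total = handle(buf)
    z = total == pairs
    return total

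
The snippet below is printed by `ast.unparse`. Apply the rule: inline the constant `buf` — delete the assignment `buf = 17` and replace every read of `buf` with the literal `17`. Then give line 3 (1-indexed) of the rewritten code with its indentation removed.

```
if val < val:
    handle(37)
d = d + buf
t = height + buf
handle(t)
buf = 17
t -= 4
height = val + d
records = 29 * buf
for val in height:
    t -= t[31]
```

Transformed code:
if val < val:
    handle(37)
d = d + 17
t = height + 17
handle(t)
t -= 4
height = val + d
records = 29 * 17
for val in height:
    t -= t[31]

d = d + 17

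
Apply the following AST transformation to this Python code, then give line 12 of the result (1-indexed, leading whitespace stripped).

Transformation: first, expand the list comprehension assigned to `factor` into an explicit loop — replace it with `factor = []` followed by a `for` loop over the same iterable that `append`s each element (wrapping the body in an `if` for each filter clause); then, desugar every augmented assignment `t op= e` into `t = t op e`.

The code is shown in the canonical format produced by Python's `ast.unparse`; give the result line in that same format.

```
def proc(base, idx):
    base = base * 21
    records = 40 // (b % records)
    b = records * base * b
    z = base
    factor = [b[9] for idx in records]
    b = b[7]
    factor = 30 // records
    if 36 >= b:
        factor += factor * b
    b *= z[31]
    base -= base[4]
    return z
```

factor = factor + factor * b

Transformed code:
def proc(base, idx):
    base = base * 21
    records = 40 // (b % records)
    b = records * base * b
    z = base
    factor = []
    for idx in records:
        factor.append(b[9])
    b = b[7]
    factor = 30 // records
    if 36 >= b:
        factor = factor + factor * b
    b = b * z[31]
    base = base - base[4]
    return z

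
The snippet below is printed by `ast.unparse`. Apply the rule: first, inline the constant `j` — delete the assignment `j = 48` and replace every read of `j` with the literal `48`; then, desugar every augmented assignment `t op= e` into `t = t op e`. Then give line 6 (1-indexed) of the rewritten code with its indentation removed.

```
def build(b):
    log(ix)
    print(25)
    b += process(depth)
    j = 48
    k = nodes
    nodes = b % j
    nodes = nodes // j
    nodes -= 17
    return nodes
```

nodes = b % 48

Transformed code:
def build(b):
    log(ix)
    print(25)
    b = b + process(depth)
    k = nodes
    nodes = b % 48
    nodes = nodes // 48
    nodes = nodes - 17
    return nodes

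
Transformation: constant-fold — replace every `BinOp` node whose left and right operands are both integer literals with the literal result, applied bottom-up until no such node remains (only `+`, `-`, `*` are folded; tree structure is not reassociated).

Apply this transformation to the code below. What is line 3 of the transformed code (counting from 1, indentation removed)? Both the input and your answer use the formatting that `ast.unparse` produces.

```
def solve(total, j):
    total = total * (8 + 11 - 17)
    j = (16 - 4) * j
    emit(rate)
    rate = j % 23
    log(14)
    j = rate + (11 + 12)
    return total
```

Transformed code:
def solve(total, j):
    total = total * 2
    j = 12 * j
    emit(rate)
    rate = j % 23
    log(14)
    j = rate + 23
    return total

j = 12 * j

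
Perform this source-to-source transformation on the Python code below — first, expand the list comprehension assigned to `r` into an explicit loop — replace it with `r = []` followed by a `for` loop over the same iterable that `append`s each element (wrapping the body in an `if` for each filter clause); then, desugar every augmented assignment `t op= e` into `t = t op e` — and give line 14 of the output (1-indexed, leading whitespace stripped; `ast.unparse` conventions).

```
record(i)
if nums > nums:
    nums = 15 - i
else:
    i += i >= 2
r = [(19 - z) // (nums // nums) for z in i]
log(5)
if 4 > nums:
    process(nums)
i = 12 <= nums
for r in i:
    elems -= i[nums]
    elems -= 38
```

elems = elems - i[nums]

Transformed code:
record(i)
if nums > nums:
    nums = 15 - i
else:
    i = i + (i >= 2)
r = []
for z in i:
    r.append((19 - z) // (nums // nums))
log(5)
if 4 > nums:
    process(nums)
i = 12 <= nums
for r in i:
    elems = elems - i[nums]
    elems = elems - 38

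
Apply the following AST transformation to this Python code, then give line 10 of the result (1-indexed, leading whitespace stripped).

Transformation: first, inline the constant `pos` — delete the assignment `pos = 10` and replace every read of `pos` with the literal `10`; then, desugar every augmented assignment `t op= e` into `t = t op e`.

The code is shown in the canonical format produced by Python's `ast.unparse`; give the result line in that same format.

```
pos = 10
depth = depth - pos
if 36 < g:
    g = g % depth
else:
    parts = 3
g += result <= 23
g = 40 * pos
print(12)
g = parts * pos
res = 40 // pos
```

Transformed code:
depth = depth - 10
if 36 < g:
    g = g % depth
else:
    parts = 3
g = g + (result <= 23)
g = 40 * 10
print(12)
g = parts * 10
res = 40 // 10

res = 40 // 10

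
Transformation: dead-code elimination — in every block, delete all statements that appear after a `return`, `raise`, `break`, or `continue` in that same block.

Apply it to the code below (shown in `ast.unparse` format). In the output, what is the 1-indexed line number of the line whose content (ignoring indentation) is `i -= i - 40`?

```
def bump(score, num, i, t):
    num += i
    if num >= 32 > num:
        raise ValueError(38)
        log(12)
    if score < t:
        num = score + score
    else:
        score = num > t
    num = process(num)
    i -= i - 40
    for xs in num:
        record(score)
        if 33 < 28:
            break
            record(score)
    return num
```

10

Transformed code:
def bump(score, num, i, t):
    num += i
    if num >= 32 > num:
        raise ValueError(38)
    if score < t:
        num = score + score
    else:
        score = num > t
    num = process(num)
    i -= i - 40
    for xs in num:
        record(score)
        if 33 < 28:
            break
    return num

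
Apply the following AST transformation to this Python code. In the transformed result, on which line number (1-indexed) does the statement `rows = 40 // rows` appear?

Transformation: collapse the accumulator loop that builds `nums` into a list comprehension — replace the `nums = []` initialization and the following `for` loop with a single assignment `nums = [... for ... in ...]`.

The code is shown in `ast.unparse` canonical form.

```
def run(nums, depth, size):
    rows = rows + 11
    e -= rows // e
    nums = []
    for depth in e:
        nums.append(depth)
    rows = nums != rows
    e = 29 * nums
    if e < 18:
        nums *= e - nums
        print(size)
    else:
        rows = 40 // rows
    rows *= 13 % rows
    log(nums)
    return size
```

11

Transformed code:
def run(nums, depth, size):
    rows = rows + 11
    e -= rows // e
    nums = [depth for depth in e]
    rows = nums != rows
    e = 29 * nums
    if e < 18:
        nums *= e - nums
        print(size)
    else:
        rows = 40 // rows
    rows *= 13 % rows
    log(nums)
    return size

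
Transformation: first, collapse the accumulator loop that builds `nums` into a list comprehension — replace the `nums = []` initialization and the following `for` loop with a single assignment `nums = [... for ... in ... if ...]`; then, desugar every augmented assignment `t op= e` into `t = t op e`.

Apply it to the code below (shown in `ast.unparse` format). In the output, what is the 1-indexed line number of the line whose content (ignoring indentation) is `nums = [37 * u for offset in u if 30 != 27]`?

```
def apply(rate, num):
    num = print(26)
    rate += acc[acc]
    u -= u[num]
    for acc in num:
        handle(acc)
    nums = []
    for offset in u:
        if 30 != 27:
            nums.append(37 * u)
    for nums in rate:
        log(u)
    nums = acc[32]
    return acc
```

Transformed code:
def apply(rate, num):
    num = print(26)
    rate = rate + acc[acc]
    u = u - u[num]
    for acc in num:
        handle(acc)
    nums = [37 * u for offset in u if 30 != 27]
    for nums in rate:
        log(u)
    nums = acc[32]
    return acc

7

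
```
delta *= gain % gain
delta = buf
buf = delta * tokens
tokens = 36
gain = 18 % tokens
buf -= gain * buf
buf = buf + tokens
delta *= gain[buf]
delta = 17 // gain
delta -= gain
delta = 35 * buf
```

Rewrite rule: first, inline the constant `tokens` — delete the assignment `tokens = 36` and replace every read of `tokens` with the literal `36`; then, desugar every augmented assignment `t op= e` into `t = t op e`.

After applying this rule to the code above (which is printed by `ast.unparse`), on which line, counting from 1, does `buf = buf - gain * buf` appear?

5

Transformed code:
delta = delta * (gain % gain)
delta = buf
buf = delta * 36
gain = 18 % 36
buf = buf - gain * buf
buf = buf + 36
delta = delta * gain[buf]
delta = 17 // gain
delta = delta - gain
delta = 35 * buf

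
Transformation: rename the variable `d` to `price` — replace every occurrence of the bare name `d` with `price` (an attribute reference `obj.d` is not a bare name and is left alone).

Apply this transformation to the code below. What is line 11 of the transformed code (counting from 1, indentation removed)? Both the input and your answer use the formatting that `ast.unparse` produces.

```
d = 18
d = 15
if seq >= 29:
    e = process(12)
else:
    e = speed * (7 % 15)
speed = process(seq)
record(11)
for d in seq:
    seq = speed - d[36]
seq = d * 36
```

Transformed code:
price = 18
price = 15
if seq >= 29:
    e = process(12)
else:
    e = speed * (7 % 15)
speed = process(seq)
record(11)
for price in seq:
    seq = speed - price[36]
seq = price * 36

seq = price * 36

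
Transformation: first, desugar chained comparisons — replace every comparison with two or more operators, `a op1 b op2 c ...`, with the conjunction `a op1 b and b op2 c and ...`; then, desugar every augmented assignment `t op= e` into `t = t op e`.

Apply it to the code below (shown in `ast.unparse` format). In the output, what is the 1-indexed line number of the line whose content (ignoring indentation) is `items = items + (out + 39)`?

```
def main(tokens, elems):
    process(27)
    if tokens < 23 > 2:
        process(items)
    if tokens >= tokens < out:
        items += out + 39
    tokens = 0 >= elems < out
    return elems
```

Transformed code:
def main(tokens, elems):
    process(27)
    if tokens < 23 and 23 > 2:
        process(items)
    if tokens >= tokens and tokens < out:
        items = items + (out + 39)
    tokens = 0 >= elems and elems < out
    return elems

6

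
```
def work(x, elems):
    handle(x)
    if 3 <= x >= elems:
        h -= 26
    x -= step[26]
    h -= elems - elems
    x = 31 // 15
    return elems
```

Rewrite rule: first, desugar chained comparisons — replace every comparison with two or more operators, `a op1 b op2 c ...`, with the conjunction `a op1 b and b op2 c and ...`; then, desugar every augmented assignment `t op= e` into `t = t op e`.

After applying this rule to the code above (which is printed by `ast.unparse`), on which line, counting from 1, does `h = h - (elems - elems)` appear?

Transformed code:
def work(x, elems):
    handle(x)
    if 3 <= x and x >= elems:
        h = h - 26
    x = x - step[26]
    h = h - (elems - elems)
    x = 31 // 15
    return elems

6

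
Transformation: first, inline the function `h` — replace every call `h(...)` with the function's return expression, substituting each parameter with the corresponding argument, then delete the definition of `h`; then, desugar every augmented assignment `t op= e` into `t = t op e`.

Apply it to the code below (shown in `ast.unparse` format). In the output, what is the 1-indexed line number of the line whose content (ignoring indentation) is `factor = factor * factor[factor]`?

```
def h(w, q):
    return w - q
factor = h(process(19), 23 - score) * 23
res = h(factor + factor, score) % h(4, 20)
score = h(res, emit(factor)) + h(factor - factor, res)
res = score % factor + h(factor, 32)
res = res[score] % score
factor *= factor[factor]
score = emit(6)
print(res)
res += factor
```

Transformed code:
factor = (process(19) - (23 - score)) * 23
res = (factor + factor - score) % (4 - 20)
score = res - emit(factor) + (factor - factor - res)
res = score % factor + (factor - 32)
res = res[score] % score
factor = factor * factor[factor]
score = emit(6)
print(res)
res = res + factor

6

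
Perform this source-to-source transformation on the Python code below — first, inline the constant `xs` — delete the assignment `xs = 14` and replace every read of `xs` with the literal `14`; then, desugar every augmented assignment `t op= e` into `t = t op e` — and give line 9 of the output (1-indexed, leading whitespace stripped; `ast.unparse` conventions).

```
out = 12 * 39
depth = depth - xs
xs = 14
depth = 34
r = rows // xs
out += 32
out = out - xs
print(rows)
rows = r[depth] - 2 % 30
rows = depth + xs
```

rows = depth + 14

Transformed code:
out = 12 * 39
depth = depth - 14
depth = 34
r = rows // 14
out = out + 32
out = out - 14
print(rows)
rows = r[depth] - 2 % 30
rows = depth + 14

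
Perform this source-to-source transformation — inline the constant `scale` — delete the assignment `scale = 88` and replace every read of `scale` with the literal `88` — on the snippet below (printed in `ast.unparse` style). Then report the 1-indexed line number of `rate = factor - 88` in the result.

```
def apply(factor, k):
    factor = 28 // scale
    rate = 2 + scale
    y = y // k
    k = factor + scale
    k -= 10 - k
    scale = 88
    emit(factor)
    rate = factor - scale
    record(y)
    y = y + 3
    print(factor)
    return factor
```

8

Transformed code:
def apply(factor, k):
    factor = 28 // 88
    rate = 2 + 88
    y = y // k
    k = factor + 88
    k -= 10 - k
    emit(factor)
    rate = factor - 88
    record(y)
    y = y + 3
    print(factor)
    return factor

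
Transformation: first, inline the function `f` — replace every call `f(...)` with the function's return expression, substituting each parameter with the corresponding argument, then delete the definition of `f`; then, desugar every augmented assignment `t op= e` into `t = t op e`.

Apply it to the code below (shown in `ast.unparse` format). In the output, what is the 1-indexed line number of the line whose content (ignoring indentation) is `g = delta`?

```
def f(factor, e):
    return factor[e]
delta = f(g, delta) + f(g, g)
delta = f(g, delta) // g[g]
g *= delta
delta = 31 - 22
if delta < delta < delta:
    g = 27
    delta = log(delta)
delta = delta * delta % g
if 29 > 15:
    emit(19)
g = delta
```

11

Transformed code:
delta = g[delta] + g[g]
delta = g[delta] // g[g]
g = g * delta
delta = 31 - 22
if delta < delta < delta:
    g = 27
    delta = log(delta)
delta = delta * delta % g
if 29 > 15:
    emit(19)
g = delta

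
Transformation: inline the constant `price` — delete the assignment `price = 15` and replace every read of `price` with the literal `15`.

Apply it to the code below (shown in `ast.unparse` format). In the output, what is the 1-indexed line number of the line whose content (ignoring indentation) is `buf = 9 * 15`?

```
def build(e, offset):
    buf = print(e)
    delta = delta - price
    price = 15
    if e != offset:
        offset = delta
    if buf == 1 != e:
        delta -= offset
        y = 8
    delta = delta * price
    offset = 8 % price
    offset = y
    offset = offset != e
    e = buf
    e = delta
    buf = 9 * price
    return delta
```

Transformed code:
def build(e, offset):
    buf = print(e)
    delta = delta - 15
    if e != offset:
        offset = delta
    if buf == 1 != e:
        delta -= offset
        y = 8
    delta = delta * 15
    offset = 8 % 15
    offset = y
    offset = offset != e
    e = buf
    e = delta
    buf = 9 * 15
    return delta

15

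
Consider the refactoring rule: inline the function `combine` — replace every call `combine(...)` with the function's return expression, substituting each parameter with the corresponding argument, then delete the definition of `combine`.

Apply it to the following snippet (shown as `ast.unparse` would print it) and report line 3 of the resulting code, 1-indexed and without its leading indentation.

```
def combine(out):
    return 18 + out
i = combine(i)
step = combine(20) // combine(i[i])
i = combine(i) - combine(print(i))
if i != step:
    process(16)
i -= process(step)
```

i = 18 + i - (18 + print(i))

Transformed code:
i = 18 + i
step = (18 + 20) // (18 + i[i])
i = 18 + i - (18 + print(i))
if i != step:
    process(16)
i -= process(step)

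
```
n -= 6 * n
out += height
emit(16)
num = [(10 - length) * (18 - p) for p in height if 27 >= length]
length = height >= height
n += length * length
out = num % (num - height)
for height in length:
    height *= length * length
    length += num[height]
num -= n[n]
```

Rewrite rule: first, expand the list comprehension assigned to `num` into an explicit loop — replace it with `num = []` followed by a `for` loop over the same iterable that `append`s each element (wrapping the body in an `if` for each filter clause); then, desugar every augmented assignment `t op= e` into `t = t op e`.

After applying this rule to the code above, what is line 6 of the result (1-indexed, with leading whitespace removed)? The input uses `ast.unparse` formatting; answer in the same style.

if 27 >= length:

Transformed code:
n = n - 6 * n
out = out + height
emit(16)
num = []
for p in height:
    if 27 >= length:
        num.append((10 - length) * (18 - p))
length = height >= height
n = n + length * length
out = num % (num - height)
for height in length:
    height = height * (length * length)
    length = length + num[height]
num = num - n[n]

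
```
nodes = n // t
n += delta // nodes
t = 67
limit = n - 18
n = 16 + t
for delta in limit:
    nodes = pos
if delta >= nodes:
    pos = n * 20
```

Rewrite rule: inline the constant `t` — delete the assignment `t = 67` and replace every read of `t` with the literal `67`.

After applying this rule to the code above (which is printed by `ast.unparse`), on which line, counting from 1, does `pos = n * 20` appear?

8

Transformed code:
nodes = n // 67
n += delta // nodes
limit = n - 18
n = 16 + 67
for delta in limit:
    nodes = pos
if delta >= nodes:
    pos = n * 20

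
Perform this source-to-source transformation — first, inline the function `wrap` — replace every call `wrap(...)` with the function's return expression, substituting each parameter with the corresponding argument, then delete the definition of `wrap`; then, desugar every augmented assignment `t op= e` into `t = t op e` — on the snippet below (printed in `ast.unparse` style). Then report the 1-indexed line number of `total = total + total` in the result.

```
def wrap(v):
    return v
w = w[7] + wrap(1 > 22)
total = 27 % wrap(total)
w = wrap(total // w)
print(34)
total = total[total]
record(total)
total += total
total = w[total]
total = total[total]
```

Transformed code:
w = w[7] + (1 > 22)
total = 27 % total
w = total // w
print(34)
total = total[total]
record(total)
total = total + total
total = w[total]
total = total[total]

7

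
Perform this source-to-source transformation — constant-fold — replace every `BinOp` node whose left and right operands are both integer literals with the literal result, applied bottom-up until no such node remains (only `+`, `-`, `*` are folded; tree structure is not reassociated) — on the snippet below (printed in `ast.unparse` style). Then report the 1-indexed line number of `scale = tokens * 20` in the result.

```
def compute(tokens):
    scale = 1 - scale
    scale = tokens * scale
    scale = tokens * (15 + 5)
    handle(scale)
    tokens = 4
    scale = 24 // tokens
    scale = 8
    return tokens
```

Transformed code:
def compute(tokens):
    scale = 1 - scale
    scale = tokens * scale
    scale = tokens * 20
    handle(scale)
    tokens = 4
    scale = 24 // tokens
    scale = 8
    return tokens

4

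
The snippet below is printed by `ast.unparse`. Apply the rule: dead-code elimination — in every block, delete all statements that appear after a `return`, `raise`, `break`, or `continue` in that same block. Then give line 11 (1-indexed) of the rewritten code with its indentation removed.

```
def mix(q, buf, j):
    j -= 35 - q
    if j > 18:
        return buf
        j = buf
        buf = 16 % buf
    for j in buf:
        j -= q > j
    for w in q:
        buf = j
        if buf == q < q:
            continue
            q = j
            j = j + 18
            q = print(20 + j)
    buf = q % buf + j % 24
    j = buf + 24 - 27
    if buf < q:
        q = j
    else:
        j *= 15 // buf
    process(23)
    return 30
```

buf = q % buf + j % 24

Transformed code:
def mix(q, buf, j):
    j -= 35 - q
    if j > 18:
        return buf
    for j in buf:
        j -= q > j
    for w in q:
        buf = j
        if buf == q < q:
            continue
    buf = q % buf + j % 24
    j = buf + 24 - 27
    if buf < q:
        q = j
    else:
        j *= 15 // buf
    process(23)
    return 30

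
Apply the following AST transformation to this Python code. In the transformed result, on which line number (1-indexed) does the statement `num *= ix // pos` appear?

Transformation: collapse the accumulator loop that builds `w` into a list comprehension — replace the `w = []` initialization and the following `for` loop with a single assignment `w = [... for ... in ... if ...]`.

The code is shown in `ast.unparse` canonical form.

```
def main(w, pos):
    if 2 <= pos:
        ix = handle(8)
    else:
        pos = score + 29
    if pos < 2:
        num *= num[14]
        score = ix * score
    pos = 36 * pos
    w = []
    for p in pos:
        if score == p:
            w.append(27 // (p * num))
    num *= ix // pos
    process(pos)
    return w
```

11

Transformed code:
def main(w, pos):
    if 2 <= pos:
        ix = handle(8)
    else:
        pos = score + 29
    if pos < 2:
        num *= num[14]
        score = ix * score
    pos = 36 * pos
    w = [27 // (p * num) for p in pos if score == p]
    num *= ix // pos
    process(pos)
    return w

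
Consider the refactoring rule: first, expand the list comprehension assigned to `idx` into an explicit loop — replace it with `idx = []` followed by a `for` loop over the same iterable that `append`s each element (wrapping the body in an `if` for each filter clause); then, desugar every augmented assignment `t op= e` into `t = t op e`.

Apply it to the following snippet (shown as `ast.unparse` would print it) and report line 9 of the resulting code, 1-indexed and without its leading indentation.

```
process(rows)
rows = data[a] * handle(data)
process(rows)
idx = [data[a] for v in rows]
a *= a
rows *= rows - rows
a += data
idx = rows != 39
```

Transformed code:
process(rows)
rows = data[a] * handle(data)
process(rows)
idx = []
for v in rows:
    idx.append(data[a])
a = a * a
rows = rows * (rows - rows)
a = a + data
idx = rows != 39

a = a + data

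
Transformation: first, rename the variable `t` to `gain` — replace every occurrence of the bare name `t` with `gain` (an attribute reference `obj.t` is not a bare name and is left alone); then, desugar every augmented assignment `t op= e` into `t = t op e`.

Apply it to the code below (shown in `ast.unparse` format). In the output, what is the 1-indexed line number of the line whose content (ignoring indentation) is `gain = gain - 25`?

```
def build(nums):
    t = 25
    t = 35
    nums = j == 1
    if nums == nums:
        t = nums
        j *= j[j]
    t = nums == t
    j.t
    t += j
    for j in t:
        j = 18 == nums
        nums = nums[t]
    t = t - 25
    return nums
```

Transformed code:
def build(nums):
    gain = 25
    gain = 35
    nums = j == 1
    if nums == nums:
        gain = nums
        j = j * j[j]
    gain = nums == gain
    j.t
    gain = gain + j
    for j in gain:
        j = 18 == nums
        nums = nums[gain]
    gain = gain - 25
    return nums

14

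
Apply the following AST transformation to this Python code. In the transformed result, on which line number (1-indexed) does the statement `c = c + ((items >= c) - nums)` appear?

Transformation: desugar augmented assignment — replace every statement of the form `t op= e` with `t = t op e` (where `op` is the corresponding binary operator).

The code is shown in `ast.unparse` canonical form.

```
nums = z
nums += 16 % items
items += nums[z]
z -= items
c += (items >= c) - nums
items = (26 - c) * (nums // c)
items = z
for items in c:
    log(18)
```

5

Transformed code:
nums = z
nums = nums + 16 % items
items = items + nums[z]
z = z - items
c = c + ((items >= c) - nums)
items = (26 - c) * (nums // c)
items = z
for items in c:
    log(18)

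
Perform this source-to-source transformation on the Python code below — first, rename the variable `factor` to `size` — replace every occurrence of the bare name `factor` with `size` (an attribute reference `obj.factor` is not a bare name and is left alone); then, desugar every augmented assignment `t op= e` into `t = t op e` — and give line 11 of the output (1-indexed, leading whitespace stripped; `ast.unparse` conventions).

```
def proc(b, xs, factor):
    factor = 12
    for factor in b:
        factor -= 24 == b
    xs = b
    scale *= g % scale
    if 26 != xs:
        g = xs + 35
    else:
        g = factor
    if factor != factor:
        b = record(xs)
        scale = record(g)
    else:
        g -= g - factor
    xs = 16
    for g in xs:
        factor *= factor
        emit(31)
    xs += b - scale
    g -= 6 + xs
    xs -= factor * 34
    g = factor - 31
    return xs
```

Transformed code:
def proc(b, xs, size):
    size = 12
    for size in b:
        size = size - (24 == b)
    xs = b
    scale = scale * (g % scale)
    if 26 != xs:
        g = xs + 35
    else:
        g = size
    if size != size:
        b = record(xs)
        scale = record(g)
    else:
        g = g - (g - size)
    xs = 16
    for g in xs:
        size = size * size
        emit(31)
    xs = xs + (b - scale)
    g = g - (6 + xs)
    xs = xs - size * 34
    g = size - 31
    return xs

if size != size:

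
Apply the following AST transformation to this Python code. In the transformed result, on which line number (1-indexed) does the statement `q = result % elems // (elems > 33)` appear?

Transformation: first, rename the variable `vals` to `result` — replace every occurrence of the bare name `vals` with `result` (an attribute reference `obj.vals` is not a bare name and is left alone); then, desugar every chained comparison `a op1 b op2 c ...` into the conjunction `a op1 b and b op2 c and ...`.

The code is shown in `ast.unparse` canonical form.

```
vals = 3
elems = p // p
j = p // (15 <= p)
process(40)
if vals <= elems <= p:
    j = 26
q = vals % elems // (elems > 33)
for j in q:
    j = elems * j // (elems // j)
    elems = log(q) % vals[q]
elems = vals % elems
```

7

Transformed code:
result = 3
elems = p // p
j = p // (15 <= p)
process(40)
if result <= elems and elems <= p:
    j = 26
q = result % elems // (elems > 33)
for j in q:
    j = elems * j // (elems // j)
    elems = log(q) % result[q]
elems = result % elems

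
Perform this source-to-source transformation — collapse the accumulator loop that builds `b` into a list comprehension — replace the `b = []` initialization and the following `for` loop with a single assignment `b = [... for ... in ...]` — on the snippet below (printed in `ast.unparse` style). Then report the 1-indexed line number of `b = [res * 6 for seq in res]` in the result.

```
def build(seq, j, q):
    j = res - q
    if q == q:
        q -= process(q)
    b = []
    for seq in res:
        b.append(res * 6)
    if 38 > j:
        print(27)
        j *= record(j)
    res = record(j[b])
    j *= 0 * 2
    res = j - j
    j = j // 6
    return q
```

Transformed code:
def build(seq, j, q):
    j = res - q
    if q == q:
        q -= process(q)
    b = [res * 6 for seq in res]
    if 38 > j:
        print(27)
        j *= record(j)
    res = record(j[b])
    j *= 0 * 2
    res = j - j
    j = j // 6
    return q

5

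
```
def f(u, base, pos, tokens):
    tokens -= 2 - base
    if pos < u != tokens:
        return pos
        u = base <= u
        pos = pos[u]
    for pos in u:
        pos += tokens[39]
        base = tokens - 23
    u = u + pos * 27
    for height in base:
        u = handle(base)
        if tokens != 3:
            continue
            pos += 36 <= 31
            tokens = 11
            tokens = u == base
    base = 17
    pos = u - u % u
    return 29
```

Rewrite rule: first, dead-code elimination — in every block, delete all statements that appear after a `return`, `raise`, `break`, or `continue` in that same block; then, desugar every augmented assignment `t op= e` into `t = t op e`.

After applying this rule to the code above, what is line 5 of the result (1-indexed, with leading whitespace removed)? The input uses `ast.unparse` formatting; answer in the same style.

Transformed code:
def f(u, base, pos, tokens):
    tokens = tokens - (2 - base)
    if pos < u != tokens:
        return pos
    for pos in u:
        pos = pos + tokens[39]
        base = tokens - 23
    u = u + pos * 27
    for height in base:
        u = handle(base)
        if tokens != 3:
            continue
    base = 17
    pos = u - u % u
    return 29

for pos in u:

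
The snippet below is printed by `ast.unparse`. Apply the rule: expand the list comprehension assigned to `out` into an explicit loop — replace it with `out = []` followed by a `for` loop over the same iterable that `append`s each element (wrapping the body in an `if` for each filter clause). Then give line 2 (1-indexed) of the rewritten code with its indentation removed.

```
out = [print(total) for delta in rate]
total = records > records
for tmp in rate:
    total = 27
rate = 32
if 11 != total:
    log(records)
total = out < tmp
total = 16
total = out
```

Transformed code:
out = []
for delta in rate:
    out.append(print(total))
total = records > records
for tmp in rate:
    total = 27
rate = 32
if 11 != total:
    log(records)
total = out < tmp
total = 16
total = out

for delta in rate:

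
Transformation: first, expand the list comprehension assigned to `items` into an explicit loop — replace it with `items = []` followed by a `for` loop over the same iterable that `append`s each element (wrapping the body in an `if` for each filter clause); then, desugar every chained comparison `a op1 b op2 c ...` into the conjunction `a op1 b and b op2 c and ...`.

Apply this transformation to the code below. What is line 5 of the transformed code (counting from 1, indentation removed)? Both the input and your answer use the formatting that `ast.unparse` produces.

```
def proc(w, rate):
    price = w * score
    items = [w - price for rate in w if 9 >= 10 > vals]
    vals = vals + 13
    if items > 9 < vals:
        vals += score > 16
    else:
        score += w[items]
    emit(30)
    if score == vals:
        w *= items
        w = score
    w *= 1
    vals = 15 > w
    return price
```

Transformed code:
def proc(w, rate):
    price = w * score
    items = []
    for rate in w:
        if 9 >= 10 and 10 > vals:
            items.append(w - price)
    vals = vals + 13
    if items > 9 and 9 < vals:
        vals += score > 16
    else:
        score += w[items]
    emit(30)
    if score == vals:
        w *= items
        w = score
    w *= 1
    vals = 15 > w
    return price

if 9 >= 10 and 10 > vals:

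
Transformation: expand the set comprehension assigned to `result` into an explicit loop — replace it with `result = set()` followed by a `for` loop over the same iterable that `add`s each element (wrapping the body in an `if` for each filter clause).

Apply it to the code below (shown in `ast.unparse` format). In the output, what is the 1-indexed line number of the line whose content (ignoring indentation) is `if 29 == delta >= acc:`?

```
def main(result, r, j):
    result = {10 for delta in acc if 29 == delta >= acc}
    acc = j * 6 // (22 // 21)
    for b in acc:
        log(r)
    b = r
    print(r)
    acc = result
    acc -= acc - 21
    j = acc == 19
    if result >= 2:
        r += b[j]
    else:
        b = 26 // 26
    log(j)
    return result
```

Transformed code:
def main(result, r, j):
    result = set()
    for delta in acc:
        if 29 == delta >= acc:
            result.add(10)
    acc = j * 6 // (22 // 21)
    for b in acc:
        log(r)
    b = r
    print(r)
    acc = result
    acc -= acc - 21
    j = acc == 19
    if result >= 2:
        r += b[j]
    else:
        b = 26 // 26
    log(j)
    return result

4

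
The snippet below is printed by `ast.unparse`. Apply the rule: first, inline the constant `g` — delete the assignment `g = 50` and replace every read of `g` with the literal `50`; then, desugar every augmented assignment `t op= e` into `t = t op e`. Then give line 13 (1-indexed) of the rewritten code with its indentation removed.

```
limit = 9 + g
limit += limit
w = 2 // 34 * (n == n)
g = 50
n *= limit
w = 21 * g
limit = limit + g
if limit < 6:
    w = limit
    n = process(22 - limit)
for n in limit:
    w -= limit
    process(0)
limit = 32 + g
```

Transformed code:
limit = 9 + 50
limit = limit + limit
w = 2 // 34 * (n == n)
n = n * limit
w = 21 * 50
limit = limit + 50
if limit < 6:
    w = limit
    n = process(22 - limit)
for n in limit:
    w = w - limit
    process(0)
limit = 32 + 50

limit = 32 + 50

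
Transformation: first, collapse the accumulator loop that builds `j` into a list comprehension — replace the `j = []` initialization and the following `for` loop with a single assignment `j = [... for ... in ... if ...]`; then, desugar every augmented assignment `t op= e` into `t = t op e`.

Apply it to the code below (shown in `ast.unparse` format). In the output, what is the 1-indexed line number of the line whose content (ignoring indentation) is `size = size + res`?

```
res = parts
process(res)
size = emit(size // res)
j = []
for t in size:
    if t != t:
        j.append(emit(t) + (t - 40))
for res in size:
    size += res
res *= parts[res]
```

Transformed code:
res = parts
process(res)
size = emit(size // res)
j = [emit(t) + (t - 40) for t in size if t != t]
for res in size:
    size = size + res
res = res * parts[res]

6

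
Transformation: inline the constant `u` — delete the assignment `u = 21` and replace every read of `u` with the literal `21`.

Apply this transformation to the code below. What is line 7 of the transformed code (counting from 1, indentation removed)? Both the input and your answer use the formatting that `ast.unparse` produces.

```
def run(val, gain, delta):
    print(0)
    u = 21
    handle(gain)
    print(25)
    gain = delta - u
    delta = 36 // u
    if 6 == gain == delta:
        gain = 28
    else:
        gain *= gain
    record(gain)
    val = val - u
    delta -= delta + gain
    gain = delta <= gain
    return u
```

if 6 == gain == delta:

Transformed code:
def run(val, gain, delta):
    print(0)
    handle(gain)
    print(25)
    gain = delta - 21
    delta = 36 // 21
    if 6 == gain == delta:
        gain = 28
    else:
        gain *= gain
    record(gain)
    val = val - 21
    delta -= delta + gain
    gain = delta <= gain
    return 21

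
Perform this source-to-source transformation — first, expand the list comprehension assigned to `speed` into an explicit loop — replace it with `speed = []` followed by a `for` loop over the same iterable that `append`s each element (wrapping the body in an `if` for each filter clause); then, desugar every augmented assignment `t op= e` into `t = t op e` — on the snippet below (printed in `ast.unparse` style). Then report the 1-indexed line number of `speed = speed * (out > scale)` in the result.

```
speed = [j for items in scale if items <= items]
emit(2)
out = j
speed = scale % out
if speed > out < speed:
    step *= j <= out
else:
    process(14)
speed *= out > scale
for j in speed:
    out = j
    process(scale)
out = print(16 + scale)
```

Transformed code:
speed = []
for items in scale:
    if items <= items:
        speed.append(j)
emit(2)
out = j
speed = scale % out
if speed > out < speed:
    step = step * (j <= out)
else:
    process(14)
speed = speed * (out > scale)
for j in speed:
    out = j
    process(scale)
out = print(16 + scale)

12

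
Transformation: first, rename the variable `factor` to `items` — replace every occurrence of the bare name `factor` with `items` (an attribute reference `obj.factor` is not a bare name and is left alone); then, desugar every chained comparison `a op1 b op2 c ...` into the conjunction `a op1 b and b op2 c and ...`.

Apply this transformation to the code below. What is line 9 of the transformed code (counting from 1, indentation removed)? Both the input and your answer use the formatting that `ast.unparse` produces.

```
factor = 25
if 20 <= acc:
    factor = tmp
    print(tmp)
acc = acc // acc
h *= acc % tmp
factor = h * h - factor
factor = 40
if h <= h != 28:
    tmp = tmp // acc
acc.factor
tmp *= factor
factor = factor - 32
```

Transformed code:
items = 25
if 20 <= acc:
    items = tmp
    print(tmp)
acc = acc // acc
h *= acc % tmp
items = h * h - items
items = 40
if h <= h and h != 28:
    tmp = tmp // acc
acc.factor
tmp *= items
items = items - 32

if h <= h and h != 28:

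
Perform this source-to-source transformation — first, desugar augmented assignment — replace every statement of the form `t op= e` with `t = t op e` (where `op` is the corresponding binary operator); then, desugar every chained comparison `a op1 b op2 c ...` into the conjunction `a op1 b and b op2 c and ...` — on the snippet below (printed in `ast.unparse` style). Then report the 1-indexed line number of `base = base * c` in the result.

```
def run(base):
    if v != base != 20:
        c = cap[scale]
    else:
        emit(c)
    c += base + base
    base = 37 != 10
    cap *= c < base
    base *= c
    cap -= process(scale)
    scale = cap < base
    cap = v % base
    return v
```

Transformed code:
def run(base):
    if v != base and base != 20:
        c = cap[scale]
    else:
        emit(c)
    c = c + (base + base)
    base = 37 != 10
    cap = cap * (c < base)
    base = base * c
    cap = cap - process(scale)
    scale = cap < base
    cap = v % base
    return v

9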